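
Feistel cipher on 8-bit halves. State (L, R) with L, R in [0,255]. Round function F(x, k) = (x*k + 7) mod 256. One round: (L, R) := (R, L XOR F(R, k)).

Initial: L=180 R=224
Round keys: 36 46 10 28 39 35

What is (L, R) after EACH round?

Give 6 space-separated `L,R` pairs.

Round 1 (k=36): L=224 R=51
Round 2 (k=46): L=51 R=209
Round 3 (k=10): L=209 R=2
Round 4 (k=28): L=2 R=238
Round 5 (k=39): L=238 R=75
Round 6 (k=35): L=75 R=166

Answer: 224,51 51,209 209,2 2,238 238,75 75,166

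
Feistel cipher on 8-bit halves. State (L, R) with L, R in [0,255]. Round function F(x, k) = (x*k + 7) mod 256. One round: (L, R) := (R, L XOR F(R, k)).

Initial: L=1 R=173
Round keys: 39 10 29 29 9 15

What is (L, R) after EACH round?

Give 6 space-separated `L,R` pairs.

Answer: 173,99 99,72 72,76 76,235 235,6 6,138

Derivation:
Round 1 (k=39): L=173 R=99
Round 2 (k=10): L=99 R=72
Round 3 (k=29): L=72 R=76
Round 4 (k=29): L=76 R=235
Round 5 (k=9): L=235 R=6
Round 6 (k=15): L=6 R=138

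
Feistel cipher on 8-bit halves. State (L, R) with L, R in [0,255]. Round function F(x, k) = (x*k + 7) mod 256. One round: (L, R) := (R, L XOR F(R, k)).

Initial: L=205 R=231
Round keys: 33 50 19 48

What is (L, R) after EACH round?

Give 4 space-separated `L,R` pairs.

Round 1 (k=33): L=231 R=3
Round 2 (k=50): L=3 R=122
Round 3 (k=19): L=122 R=22
Round 4 (k=48): L=22 R=93

Answer: 231,3 3,122 122,22 22,93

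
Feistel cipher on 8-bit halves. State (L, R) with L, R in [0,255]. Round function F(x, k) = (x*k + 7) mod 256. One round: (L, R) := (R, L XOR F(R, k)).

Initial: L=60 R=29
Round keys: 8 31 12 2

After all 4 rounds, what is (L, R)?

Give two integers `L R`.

Round 1 (k=8): L=29 R=211
Round 2 (k=31): L=211 R=137
Round 3 (k=12): L=137 R=160
Round 4 (k=2): L=160 R=206

Answer: 160 206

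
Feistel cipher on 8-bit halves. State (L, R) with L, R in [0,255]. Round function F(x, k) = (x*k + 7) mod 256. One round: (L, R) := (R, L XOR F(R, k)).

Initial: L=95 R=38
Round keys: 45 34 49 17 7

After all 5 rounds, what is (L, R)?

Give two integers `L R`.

Round 1 (k=45): L=38 R=234
Round 2 (k=34): L=234 R=61
Round 3 (k=49): L=61 R=94
Round 4 (k=17): L=94 R=120
Round 5 (k=7): L=120 R=17

Answer: 120 17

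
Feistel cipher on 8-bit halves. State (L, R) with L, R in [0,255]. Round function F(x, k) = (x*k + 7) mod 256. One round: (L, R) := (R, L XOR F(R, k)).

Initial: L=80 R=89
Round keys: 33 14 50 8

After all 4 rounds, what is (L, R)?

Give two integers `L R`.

Round 1 (k=33): L=89 R=208
Round 2 (k=14): L=208 R=62
Round 3 (k=50): L=62 R=243
Round 4 (k=8): L=243 R=161

Answer: 243 161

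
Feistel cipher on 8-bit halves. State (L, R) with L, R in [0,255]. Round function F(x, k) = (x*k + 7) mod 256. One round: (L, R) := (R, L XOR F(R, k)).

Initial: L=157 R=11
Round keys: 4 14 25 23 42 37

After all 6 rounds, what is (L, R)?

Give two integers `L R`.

Answer: 202 15

Derivation:
Round 1 (k=4): L=11 R=174
Round 2 (k=14): L=174 R=128
Round 3 (k=25): L=128 R=41
Round 4 (k=23): L=41 R=54
Round 5 (k=42): L=54 R=202
Round 6 (k=37): L=202 R=15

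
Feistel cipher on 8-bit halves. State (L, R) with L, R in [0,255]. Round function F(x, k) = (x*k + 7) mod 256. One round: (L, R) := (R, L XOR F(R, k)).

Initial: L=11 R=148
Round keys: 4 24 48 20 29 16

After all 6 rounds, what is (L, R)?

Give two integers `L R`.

Answer: 92 23

Derivation:
Round 1 (k=4): L=148 R=92
Round 2 (k=24): L=92 R=51
Round 3 (k=48): L=51 R=203
Round 4 (k=20): L=203 R=208
Round 5 (k=29): L=208 R=92
Round 6 (k=16): L=92 R=23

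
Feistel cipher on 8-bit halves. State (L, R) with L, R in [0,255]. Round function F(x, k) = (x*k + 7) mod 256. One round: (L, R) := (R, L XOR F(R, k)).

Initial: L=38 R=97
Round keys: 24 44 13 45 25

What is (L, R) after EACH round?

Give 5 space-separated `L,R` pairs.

Answer: 97,57 57,178 178,40 40,189 189,84

Derivation:
Round 1 (k=24): L=97 R=57
Round 2 (k=44): L=57 R=178
Round 3 (k=13): L=178 R=40
Round 4 (k=45): L=40 R=189
Round 5 (k=25): L=189 R=84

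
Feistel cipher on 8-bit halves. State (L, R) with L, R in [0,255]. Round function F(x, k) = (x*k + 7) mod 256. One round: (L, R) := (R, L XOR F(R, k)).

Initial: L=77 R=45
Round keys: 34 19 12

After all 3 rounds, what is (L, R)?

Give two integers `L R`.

Answer: 134 3

Derivation:
Round 1 (k=34): L=45 R=76
Round 2 (k=19): L=76 R=134
Round 3 (k=12): L=134 R=3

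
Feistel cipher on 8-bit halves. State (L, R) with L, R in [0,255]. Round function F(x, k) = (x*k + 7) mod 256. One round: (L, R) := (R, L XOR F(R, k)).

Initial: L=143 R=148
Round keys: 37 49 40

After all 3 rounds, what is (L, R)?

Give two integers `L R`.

Round 1 (k=37): L=148 R=228
Round 2 (k=49): L=228 R=63
Round 3 (k=40): L=63 R=59

Answer: 63 59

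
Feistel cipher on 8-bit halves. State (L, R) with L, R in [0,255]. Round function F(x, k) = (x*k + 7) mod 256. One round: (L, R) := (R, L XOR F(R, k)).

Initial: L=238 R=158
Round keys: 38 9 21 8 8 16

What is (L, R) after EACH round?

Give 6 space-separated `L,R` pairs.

Round 1 (k=38): L=158 R=149
Round 2 (k=9): L=149 R=218
Round 3 (k=21): L=218 R=124
Round 4 (k=8): L=124 R=61
Round 5 (k=8): L=61 R=147
Round 6 (k=16): L=147 R=10

Answer: 158,149 149,218 218,124 124,61 61,147 147,10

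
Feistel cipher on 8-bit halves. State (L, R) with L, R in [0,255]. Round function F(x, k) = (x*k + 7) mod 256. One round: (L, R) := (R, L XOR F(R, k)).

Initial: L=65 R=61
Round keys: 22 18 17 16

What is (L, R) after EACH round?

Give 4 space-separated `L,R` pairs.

Round 1 (k=22): L=61 R=4
Round 2 (k=18): L=4 R=114
Round 3 (k=17): L=114 R=157
Round 4 (k=16): L=157 R=165

Answer: 61,4 4,114 114,157 157,165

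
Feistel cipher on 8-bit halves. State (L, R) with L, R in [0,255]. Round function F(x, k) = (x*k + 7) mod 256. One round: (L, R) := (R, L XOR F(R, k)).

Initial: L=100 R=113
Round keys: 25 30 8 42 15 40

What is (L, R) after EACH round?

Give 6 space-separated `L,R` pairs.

Round 1 (k=25): L=113 R=116
Round 2 (k=30): L=116 R=238
Round 3 (k=8): L=238 R=3
Round 4 (k=42): L=3 R=107
Round 5 (k=15): L=107 R=79
Round 6 (k=40): L=79 R=52

Answer: 113,116 116,238 238,3 3,107 107,79 79,52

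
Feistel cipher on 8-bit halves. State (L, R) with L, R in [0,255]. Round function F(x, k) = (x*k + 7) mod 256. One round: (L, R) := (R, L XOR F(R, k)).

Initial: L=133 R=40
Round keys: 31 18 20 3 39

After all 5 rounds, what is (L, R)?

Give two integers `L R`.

Answer: 97 151

Derivation:
Round 1 (k=31): L=40 R=90
Round 2 (k=18): L=90 R=115
Round 3 (k=20): L=115 R=89
Round 4 (k=3): L=89 R=97
Round 5 (k=39): L=97 R=151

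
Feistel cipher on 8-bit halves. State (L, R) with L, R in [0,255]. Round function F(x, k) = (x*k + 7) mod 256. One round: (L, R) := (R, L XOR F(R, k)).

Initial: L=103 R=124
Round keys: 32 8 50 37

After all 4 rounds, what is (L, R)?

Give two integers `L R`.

Answer: 237 51

Derivation:
Round 1 (k=32): L=124 R=224
Round 2 (k=8): L=224 R=123
Round 3 (k=50): L=123 R=237
Round 4 (k=37): L=237 R=51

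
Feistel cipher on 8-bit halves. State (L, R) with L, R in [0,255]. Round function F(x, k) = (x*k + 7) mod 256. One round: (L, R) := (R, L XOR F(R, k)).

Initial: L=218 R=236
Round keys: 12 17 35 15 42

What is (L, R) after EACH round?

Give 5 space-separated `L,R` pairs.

Round 1 (k=12): L=236 R=205
Round 2 (k=17): L=205 R=72
Round 3 (k=35): L=72 R=18
Round 4 (k=15): L=18 R=93
Round 5 (k=42): L=93 R=91

Answer: 236,205 205,72 72,18 18,93 93,91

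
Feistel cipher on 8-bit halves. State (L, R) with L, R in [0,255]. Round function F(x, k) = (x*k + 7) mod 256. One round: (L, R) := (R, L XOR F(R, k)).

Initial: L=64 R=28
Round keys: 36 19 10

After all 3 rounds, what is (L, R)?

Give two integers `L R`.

Round 1 (k=36): L=28 R=183
Round 2 (k=19): L=183 R=128
Round 3 (k=10): L=128 R=176

Answer: 128 176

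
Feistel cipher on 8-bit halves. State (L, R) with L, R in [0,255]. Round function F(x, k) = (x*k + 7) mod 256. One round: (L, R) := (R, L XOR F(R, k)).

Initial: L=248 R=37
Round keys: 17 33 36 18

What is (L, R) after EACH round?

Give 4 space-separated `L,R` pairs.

Answer: 37,132 132,46 46,251 251,131

Derivation:
Round 1 (k=17): L=37 R=132
Round 2 (k=33): L=132 R=46
Round 3 (k=36): L=46 R=251
Round 4 (k=18): L=251 R=131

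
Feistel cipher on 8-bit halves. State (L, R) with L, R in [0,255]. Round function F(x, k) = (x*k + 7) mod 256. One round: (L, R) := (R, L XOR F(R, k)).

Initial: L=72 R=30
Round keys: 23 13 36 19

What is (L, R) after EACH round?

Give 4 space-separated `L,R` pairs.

Answer: 30,241 241,90 90,94 94,91

Derivation:
Round 1 (k=23): L=30 R=241
Round 2 (k=13): L=241 R=90
Round 3 (k=36): L=90 R=94
Round 4 (k=19): L=94 R=91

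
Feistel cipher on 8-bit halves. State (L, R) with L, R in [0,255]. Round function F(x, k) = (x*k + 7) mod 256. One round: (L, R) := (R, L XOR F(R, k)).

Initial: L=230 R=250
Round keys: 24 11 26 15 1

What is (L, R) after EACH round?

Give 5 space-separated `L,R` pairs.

Round 1 (k=24): L=250 R=145
Round 2 (k=11): L=145 R=184
Round 3 (k=26): L=184 R=38
Round 4 (k=15): L=38 R=249
Round 5 (k=1): L=249 R=38

Answer: 250,145 145,184 184,38 38,249 249,38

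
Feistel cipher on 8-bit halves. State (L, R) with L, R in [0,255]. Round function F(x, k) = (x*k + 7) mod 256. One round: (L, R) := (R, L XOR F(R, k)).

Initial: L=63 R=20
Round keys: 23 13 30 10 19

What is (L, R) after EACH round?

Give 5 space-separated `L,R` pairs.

Round 1 (k=23): L=20 R=236
Round 2 (k=13): L=236 R=23
Round 3 (k=30): L=23 R=85
Round 4 (k=10): L=85 R=78
Round 5 (k=19): L=78 R=132

Answer: 20,236 236,23 23,85 85,78 78,132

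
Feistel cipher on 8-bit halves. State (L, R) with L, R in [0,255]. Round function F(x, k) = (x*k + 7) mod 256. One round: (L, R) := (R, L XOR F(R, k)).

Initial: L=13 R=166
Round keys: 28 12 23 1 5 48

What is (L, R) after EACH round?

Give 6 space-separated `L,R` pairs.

Round 1 (k=28): L=166 R=34
Round 2 (k=12): L=34 R=57
Round 3 (k=23): L=57 R=4
Round 4 (k=1): L=4 R=50
Round 5 (k=5): L=50 R=5
Round 6 (k=48): L=5 R=197

Answer: 166,34 34,57 57,4 4,50 50,5 5,197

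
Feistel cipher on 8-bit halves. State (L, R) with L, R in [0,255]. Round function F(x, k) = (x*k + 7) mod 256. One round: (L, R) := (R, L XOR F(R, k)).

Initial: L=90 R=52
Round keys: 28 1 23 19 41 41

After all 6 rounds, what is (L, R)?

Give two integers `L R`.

Answer: 158 48

Derivation:
Round 1 (k=28): L=52 R=237
Round 2 (k=1): L=237 R=192
Round 3 (k=23): L=192 R=170
Round 4 (k=19): L=170 R=101
Round 5 (k=41): L=101 R=158
Round 6 (k=41): L=158 R=48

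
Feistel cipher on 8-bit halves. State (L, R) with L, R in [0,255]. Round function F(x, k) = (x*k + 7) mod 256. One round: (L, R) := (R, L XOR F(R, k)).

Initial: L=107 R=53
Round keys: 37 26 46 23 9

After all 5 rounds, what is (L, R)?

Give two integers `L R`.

Answer: 219 70

Derivation:
Round 1 (k=37): L=53 R=219
Round 2 (k=26): L=219 R=112
Round 3 (k=46): L=112 R=252
Round 4 (k=23): L=252 R=219
Round 5 (k=9): L=219 R=70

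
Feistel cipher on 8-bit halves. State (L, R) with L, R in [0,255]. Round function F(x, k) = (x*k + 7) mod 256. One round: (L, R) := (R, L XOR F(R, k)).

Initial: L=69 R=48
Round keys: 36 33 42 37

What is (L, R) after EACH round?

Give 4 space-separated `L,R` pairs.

Round 1 (k=36): L=48 R=130
Round 2 (k=33): L=130 R=249
Round 3 (k=42): L=249 R=99
Round 4 (k=37): L=99 R=175

Answer: 48,130 130,249 249,99 99,175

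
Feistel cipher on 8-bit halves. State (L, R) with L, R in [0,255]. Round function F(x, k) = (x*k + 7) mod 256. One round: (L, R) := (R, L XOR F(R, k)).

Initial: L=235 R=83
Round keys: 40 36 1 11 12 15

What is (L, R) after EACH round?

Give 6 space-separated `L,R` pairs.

Round 1 (k=40): L=83 R=20
Round 2 (k=36): L=20 R=132
Round 3 (k=1): L=132 R=159
Round 4 (k=11): L=159 R=88
Round 5 (k=12): L=88 R=184
Round 6 (k=15): L=184 R=151

Answer: 83,20 20,132 132,159 159,88 88,184 184,151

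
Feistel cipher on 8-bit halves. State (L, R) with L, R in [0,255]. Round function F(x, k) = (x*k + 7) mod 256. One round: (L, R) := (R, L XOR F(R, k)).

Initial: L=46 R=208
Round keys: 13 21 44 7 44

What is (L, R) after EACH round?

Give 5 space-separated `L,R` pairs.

Round 1 (k=13): L=208 R=185
Round 2 (k=21): L=185 R=228
Round 3 (k=44): L=228 R=142
Round 4 (k=7): L=142 R=13
Round 5 (k=44): L=13 R=205

Answer: 208,185 185,228 228,142 142,13 13,205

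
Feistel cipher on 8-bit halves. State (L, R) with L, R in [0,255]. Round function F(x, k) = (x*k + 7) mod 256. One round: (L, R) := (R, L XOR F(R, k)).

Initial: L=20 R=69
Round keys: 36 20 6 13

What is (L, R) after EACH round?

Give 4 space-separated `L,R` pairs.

Round 1 (k=36): L=69 R=175
Round 2 (k=20): L=175 R=246
Round 3 (k=6): L=246 R=100
Round 4 (k=13): L=100 R=237

Answer: 69,175 175,246 246,100 100,237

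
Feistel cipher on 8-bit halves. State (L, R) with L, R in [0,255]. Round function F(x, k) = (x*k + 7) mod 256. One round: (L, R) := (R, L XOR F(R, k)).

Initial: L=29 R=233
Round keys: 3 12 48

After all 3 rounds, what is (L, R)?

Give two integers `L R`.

Round 1 (k=3): L=233 R=223
Round 2 (k=12): L=223 R=146
Round 3 (k=48): L=146 R=184

Answer: 146 184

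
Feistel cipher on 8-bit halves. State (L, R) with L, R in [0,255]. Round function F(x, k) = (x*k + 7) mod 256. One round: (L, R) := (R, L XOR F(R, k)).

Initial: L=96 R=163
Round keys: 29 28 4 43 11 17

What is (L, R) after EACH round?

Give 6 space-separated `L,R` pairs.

Answer: 163,30 30,236 236,169 169,134 134,96 96,225

Derivation:
Round 1 (k=29): L=163 R=30
Round 2 (k=28): L=30 R=236
Round 3 (k=4): L=236 R=169
Round 4 (k=43): L=169 R=134
Round 5 (k=11): L=134 R=96
Round 6 (k=17): L=96 R=225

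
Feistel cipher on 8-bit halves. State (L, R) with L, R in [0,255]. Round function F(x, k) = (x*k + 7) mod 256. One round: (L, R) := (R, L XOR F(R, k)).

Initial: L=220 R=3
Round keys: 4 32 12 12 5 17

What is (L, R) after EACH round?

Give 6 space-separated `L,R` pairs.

Round 1 (k=4): L=3 R=207
Round 2 (k=32): L=207 R=228
Round 3 (k=12): L=228 R=120
Round 4 (k=12): L=120 R=67
Round 5 (k=5): L=67 R=46
Round 6 (k=17): L=46 R=86

Answer: 3,207 207,228 228,120 120,67 67,46 46,86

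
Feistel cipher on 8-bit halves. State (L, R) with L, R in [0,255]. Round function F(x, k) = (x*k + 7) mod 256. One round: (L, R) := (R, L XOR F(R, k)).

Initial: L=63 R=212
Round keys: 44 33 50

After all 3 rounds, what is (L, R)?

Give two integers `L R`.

Round 1 (k=44): L=212 R=72
Round 2 (k=33): L=72 R=155
Round 3 (k=50): L=155 R=5

Answer: 155 5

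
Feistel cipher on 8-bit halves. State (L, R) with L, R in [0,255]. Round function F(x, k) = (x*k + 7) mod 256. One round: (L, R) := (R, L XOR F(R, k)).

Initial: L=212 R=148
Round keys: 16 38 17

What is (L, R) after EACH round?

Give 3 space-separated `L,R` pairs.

Round 1 (k=16): L=148 R=147
Round 2 (k=38): L=147 R=77
Round 3 (k=17): L=77 R=183

Answer: 148,147 147,77 77,183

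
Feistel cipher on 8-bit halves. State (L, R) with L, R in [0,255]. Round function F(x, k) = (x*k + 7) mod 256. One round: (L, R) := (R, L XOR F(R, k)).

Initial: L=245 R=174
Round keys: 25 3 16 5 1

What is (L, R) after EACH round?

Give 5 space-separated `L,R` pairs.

Round 1 (k=25): L=174 R=240
Round 2 (k=3): L=240 R=121
Round 3 (k=16): L=121 R=103
Round 4 (k=5): L=103 R=115
Round 5 (k=1): L=115 R=29

Answer: 174,240 240,121 121,103 103,115 115,29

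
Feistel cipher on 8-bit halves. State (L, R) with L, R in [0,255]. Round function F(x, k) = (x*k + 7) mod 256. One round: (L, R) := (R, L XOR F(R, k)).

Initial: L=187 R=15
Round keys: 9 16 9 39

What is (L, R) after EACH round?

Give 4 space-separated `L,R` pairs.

Answer: 15,53 53,88 88,42 42,53

Derivation:
Round 1 (k=9): L=15 R=53
Round 2 (k=16): L=53 R=88
Round 3 (k=9): L=88 R=42
Round 4 (k=39): L=42 R=53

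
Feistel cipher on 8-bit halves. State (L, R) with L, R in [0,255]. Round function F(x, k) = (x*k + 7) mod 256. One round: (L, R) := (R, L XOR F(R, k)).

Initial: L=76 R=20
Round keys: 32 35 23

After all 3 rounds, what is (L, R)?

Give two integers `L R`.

Round 1 (k=32): L=20 R=203
Round 2 (k=35): L=203 R=220
Round 3 (k=23): L=220 R=0

Answer: 220 0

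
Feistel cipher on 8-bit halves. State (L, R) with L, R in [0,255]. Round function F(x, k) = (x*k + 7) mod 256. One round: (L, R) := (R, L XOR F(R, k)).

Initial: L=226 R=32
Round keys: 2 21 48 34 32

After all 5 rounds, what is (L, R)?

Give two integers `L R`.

Answer: 59 197

Derivation:
Round 1 (k=2): L=32 R=165
Round 2 (k=21): L=165 R=176
Round 3 (k=48): L=176 R=162
Round 4 (k=34): L=162 R=59
Round 5 (k=32): L=59 R=197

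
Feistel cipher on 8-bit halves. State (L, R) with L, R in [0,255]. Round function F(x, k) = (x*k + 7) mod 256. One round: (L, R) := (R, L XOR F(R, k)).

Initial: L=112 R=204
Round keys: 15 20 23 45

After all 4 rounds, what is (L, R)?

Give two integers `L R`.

Answer: 203 153

Derivation:
Round 1 (k=15): L=204 R=139
Round 2 (k=20): L=139 R=47
Round 3 (k=23): L=47 R=203
Round 4 (k=45): L=203 R=153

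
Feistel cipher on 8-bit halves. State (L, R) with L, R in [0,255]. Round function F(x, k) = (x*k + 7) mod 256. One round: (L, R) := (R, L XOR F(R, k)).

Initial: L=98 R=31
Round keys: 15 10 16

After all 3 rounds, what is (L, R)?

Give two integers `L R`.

Round 1 (k=15): L=31 R=186
Round 2 (k=10): L=186 R=84
Round 3 (k=16): L=84 R=253

Answer: 84 253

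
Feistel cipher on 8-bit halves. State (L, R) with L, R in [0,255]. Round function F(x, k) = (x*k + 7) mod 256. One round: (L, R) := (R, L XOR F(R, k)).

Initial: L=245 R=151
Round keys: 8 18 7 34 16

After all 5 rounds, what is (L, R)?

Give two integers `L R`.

Round 1 (k=8): L=151 R=74
Round 2 (k=18): L=74 R=172
Round 3 (k=7): L=172 R=241
Round 4 (k=34): L=241 R=165
Round 5 (k=16): L=165 R=166

Answer: 165 166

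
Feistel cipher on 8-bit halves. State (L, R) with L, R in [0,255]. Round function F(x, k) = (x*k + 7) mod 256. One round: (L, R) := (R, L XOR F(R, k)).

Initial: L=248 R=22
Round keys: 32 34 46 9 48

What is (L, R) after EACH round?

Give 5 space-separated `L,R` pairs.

Round 1 (k=32): L=22 R=63
Round 2 (k=34): L=63 R=115
Round 3 (k=46): L=115 R=142
Round 4 (k=9): L=142 R=118
Round 5 (k=48): L=118 R=169

Answer: 22,63 63,115 115,142 142,118 118,169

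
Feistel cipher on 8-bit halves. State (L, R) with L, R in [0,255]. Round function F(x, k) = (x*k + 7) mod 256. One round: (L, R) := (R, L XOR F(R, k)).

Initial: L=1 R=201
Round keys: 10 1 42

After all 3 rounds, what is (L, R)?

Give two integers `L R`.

Answer: 46 115

Derivation:
Round 1 (k=10): L=201 R=224
Round 2 (k=1): L=224 R=46
Round 3 (k=42): L=46 R=115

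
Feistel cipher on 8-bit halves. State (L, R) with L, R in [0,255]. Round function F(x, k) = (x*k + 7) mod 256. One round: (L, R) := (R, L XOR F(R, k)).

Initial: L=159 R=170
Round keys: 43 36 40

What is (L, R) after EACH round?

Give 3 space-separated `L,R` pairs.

Round 1 (k=43): L=170 R=10
Round 2 (k=36): L=10 R=197
Round 3 (k=40): L=197 R=197

Answer: 170,10 10,197 197,197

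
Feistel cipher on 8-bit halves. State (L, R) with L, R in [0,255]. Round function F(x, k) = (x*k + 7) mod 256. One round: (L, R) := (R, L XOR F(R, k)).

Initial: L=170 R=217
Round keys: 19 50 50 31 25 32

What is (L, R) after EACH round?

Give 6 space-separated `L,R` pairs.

Round 1 (k=19): L=217 R=136
Round 2 (k=50): L=136 R=78
Round 3 (k=50): L=78 R=203
Round 4 (k=31): L=203 R=210
Round 5 (k=25): L=210 R=66
Round 6 (k=32): L=66 R=149

Answer: 217,136 136,78 78,203 203,210 210,66 66,149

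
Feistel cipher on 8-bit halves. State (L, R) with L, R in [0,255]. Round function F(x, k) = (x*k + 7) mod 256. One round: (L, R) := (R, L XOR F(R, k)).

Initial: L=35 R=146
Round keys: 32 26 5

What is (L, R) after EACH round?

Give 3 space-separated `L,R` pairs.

Round 1 (k=32): L=146 R=100
Round 2 (k=26): L=100 R=189
Round 3 (k=5): L=189 R=220

Answer: 146,100 100,189 189,220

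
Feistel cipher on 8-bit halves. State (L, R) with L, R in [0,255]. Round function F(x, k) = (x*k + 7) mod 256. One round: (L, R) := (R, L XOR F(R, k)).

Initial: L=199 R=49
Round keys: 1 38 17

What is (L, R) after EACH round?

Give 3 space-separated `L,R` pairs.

Answer: 49,255 255,208 208,40

Derivation:
Round 1 (k=1): L=49 R=255
Round 2 (k=38): L=255 R=208
Round 3 (k=17): L=208 R=40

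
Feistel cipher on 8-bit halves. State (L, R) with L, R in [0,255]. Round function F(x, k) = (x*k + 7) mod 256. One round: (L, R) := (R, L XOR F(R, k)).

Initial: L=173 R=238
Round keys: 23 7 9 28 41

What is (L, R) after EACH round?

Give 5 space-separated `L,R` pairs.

Answer: 238,196 196,141 141,56 56,170 170,121

Derivation:
Round 1 (k=23): L=238 R=196
Round 2 (k=7): L=196 R=141
Round 3 (k=9): L=141 R=56
Round 4 (k=28): L=56 R=170
Round 5 (k=41): L=170 R=121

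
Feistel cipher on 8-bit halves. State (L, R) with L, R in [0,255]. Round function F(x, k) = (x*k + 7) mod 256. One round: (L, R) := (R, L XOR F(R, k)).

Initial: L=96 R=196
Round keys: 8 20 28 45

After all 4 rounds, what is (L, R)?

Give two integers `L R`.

Round 1 (k=8): L=196 R=71
Round 2 (k=20): L=71 R=87
Round 3 (k=28): L=87 R=204
Round 4 (k=45): L=204 R=180

Answer: 204 180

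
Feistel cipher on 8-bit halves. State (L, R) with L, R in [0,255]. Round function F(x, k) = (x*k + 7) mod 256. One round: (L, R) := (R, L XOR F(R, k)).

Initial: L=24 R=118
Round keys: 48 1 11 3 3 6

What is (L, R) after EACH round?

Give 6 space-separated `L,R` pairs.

Round 1 (k=48): L=118 R=63
Round 2 (k=1): L=63 R=48
Round 3 (k=11): L=48 R=40
Round 4 (k=3): L=40 R=79
Round 5 (k=3): L=79 R=220
Round 6 (k=6): L=220 R=96

Answer: 118,63 63,48 48,40 40,79 79,220 220,96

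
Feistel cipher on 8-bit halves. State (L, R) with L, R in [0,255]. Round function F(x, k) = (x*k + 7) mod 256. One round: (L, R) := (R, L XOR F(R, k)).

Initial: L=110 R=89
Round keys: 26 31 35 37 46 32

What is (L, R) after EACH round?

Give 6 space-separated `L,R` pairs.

Round 1 (k=26): L=89 R=127
Round 2 (k=31): L=127 R=49
Round 3 (k=35): L=49 R=197
Round 4 (k=37): L=197 R=177
Round 5 (k=46): L=177 R=16
Round 6 (k=32): L=16 R=182

Answer: 89,127 127,49 49,197 197,177 177,16 16,182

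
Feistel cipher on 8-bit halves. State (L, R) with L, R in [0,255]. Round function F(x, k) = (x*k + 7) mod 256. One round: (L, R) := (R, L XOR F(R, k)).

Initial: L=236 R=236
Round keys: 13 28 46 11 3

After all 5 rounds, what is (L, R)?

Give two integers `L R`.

Round 1 (k=13): L=236 R=239
Round 2 (k=28): L=239 R=199
Round 3 (k=46): L=199 R=38
Round 4 (k=11): L=38 R=110
Round 5 (k=3): L=110 R=119

Answer: 110 119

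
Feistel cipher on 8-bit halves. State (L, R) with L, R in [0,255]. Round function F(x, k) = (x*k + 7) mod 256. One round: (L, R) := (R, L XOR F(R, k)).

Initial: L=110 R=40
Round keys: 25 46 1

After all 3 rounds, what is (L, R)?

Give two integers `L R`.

Answer: 29 165

Derivation:
Round 1 (k=25): L=40 R=129
Round 2 (k=46): L=129 R=29
Round 3 (k=1): L=29 R=165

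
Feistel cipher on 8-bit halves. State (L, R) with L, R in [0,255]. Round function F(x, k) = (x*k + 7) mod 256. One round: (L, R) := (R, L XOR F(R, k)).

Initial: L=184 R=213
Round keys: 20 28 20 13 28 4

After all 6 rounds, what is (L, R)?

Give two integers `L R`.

Round 1 (k=20): L=213 R=19
Round 2 (k=28): L=19 R=206
Round 3 (k=20): L=206 R=12
Round 4 (k=13): L=12 R=109
Round 5 (k=28): L=109 R=255
Round 6 (k=4): L=255 R=110

Answer: 255 110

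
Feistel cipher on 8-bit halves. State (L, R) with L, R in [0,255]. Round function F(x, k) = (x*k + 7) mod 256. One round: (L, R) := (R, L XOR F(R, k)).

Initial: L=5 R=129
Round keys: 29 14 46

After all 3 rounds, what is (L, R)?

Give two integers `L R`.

Round 1 (k=29): L=129 R=161
Round 2 (k=14): L=161 R=84
Round 3 (k=46): L=84 R=190

Answer: 84 190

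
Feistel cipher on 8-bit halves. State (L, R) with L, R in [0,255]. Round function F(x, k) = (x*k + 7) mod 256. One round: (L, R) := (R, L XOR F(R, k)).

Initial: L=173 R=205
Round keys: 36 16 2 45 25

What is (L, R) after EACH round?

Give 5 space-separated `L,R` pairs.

Answer: 205,118 118,170 170,45 45,90 90,252

Derivation:
Round 1 (k=36): L=205 R=118
Round 2 (k=16): L=118 R=170
Round 3 (k=2): L=170 R=45
Round 4 (k=45): L=45 R=90
Round 5 (k=25): L=90 R=252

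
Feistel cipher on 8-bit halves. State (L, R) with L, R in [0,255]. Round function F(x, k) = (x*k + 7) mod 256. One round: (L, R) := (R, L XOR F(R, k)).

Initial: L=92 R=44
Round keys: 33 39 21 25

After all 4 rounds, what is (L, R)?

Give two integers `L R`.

Answer: 124 127

Derivation:
Round 1 (k=33): L=44 R=239
Round 2 (k=39): L=239 R=92
Round 3 (k=21): L=92 R=124
Round 4 (k=25): L=124 R=127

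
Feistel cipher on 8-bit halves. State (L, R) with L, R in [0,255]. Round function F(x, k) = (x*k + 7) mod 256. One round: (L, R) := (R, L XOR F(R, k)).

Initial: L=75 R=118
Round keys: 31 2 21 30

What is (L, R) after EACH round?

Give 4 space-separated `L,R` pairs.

Round 1 (k=31): L=118 R=26
Round 2 (k=2): L=26 R=77
Round 3 (k=21): L=77 R=66
Round 4 (k=30): L=66 R=142

Answer: 118,26 26,77 77,66 66,142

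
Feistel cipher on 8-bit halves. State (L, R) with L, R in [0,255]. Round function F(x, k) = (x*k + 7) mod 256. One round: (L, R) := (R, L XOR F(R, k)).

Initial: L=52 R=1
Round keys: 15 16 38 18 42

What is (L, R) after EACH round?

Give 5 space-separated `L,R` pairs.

Round 1 (k=15): L=1 R=34
Round 2 (k=16): L=34 R=38
Round 3 (k=38): L=38 R=137
Round 4 (k=18): L=137 R=143
Round 5 (k=42): L=143 R=244

Answer: 1,34 34,38 38,137 137,143 143,244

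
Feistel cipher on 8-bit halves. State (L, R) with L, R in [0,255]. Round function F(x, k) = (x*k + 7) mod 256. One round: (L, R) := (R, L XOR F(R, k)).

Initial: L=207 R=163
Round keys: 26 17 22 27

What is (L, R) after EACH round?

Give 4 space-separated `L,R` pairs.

Round 1 (k=26): L=163 R=90
Round 2 (k=17): L=90 R=162
Round 3 (k=22): L=162 R=169
Round 4 (k=27): L=169 R=120

Answer: 163,90 90,162 162,169 169,120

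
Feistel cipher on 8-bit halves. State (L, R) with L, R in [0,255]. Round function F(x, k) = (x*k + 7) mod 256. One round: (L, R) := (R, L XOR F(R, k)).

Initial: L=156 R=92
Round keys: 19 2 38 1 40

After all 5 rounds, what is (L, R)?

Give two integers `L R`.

Answer: 104 221

Derivation:
Round 1 (k=19): L=92 R=71
Round 2 (k=2): L=71 R=201
Round 3 (k=38): L=201 R=154
Round 4 (k=1): L=154 R=104
Round 5 (k=40): L=104 R=221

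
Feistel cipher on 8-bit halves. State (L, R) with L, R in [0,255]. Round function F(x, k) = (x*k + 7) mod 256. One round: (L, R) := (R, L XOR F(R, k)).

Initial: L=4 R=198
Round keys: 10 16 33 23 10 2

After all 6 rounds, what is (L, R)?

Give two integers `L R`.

Round 1 (k=10): L=198 R=199
Round 2 (k=16): L=199 R=177
Round 3 (k=33): L=177 R=31
Round 4 (k=23): L=31 R=97
Round 5 (k=10): L=97 R=206
Round 6 (k=2): L=206 R=194

Answer: 206 194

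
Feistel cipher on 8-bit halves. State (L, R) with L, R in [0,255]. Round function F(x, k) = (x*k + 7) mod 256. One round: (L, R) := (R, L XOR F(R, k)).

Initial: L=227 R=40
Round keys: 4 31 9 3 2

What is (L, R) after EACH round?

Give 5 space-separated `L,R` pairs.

Answer: 40,68 68,107 107,142 142,218 218,53

Derivation:
Round 1 (k=4): L=40 R=68
Round 2 (k=31): L=68 R=107
Round 3 (k=9): L=107 R=142
Round 4 (k=3): L=142 R=218
Round 5 (k=2): L=218 R=53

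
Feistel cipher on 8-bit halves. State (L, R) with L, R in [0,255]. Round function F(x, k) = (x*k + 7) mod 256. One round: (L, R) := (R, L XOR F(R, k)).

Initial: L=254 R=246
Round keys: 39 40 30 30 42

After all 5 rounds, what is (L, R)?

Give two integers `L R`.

Round 1 (k=39): L=246 R=127
Round 2 (k=40): L=127 R=41
Round 3 (k=30): L=41 R=170
Round 4 (k=30): L=170 R=218
Round 5 (k=42): L=218 R=97

Answer: 218 97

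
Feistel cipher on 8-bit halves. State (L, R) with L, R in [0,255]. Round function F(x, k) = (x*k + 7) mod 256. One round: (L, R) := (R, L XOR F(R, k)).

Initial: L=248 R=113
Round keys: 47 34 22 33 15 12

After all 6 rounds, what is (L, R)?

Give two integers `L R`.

Answer: 44 49

Derivation:
Round 1 (k=47): L=113 R=62
Round 2 (k=34): L=62 R=50
Round 3 (k=22): L=50 R=109
Round 4 (k=33): L=109 R=38
Round 5 (k=15): L=38 R=44
Round 6 (k=12): L=44 R=49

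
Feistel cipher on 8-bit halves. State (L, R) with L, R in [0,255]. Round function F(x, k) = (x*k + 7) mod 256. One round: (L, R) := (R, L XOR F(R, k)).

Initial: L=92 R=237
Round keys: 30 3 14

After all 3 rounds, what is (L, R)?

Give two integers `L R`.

Answer: 87 88

Derivation:
Round 1 (k=30): L=237 R=145
Round 2 (k=3): L=145 R=87
Round 3 (k=14): L=87 R=88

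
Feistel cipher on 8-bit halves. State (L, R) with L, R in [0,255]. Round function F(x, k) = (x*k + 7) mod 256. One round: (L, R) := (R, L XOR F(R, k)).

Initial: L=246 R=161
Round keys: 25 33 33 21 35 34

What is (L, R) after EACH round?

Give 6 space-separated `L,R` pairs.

Round 1 (k=25): L=161 R=54
Round 2 (k=33): L=54 R=92
Round 3 (k=33): L=92 R=213
Round 4 (k=21): L=213 R=220
Round 5 (k=35): L=220 R=206
Round 6 (k=34): L=206 R=191

Answer: 161,54 54,92 92,213 213,220 220,206 206,191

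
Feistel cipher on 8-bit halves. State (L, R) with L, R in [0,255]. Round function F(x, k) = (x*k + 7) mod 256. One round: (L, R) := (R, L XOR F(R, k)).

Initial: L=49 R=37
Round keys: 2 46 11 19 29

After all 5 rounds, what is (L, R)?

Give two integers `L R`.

Answer: 140 190

Derivation:
Round 1 (k=2): L=37 R=96
Round 2 (k=46): L=96 R=98
Round 3 (k=11): L=98 R=93
Round 4 (k=19): L=93 R=140
Round 5 (k=29): L=140 R=190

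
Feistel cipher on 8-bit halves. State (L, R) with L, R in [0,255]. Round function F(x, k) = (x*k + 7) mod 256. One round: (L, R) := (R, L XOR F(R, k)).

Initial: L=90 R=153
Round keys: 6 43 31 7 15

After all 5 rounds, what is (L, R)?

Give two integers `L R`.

Round 1 (k=6): L=153 R=199
Round 2 (k=43): L=199 R=237
Round 3 (k=31): L=237 R=125
Round 4 (k=7): L=125 R=159
Round 5 (k=15): L=159 R=37

Answer: 159 37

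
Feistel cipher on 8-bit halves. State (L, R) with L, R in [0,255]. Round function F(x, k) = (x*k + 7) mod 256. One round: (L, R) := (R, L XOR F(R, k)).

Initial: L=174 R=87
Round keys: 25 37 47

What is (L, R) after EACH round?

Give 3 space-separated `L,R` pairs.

Round 1 (k=25): L=87 R=40
Round 2 (k=37): L=40 R=152
Round 3 (k=47): L=152 R=199

Answer: 87,40 40,152 152,199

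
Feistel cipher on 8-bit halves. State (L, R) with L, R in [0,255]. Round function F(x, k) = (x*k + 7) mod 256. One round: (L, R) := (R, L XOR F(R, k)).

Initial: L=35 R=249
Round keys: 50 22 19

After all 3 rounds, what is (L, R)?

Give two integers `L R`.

Answer: 26 127

Derivation:
Round 1 (k=50): L=249 R=138
Round 2 (k=22): L=138 R=26
Round 3 (k=19): L=26 R=127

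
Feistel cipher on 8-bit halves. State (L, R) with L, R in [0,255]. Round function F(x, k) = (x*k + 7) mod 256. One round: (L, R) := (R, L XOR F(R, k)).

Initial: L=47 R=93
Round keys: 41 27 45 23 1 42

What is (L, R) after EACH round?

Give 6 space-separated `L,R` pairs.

Answer: 93,195 195,197 197,107 107,97 97,3 3,228

Derivation:
Round 1 (k=41): L=93 R=195
Round 2 (k=27): L=195 R=197
Round 3 (k=45): L=197 R=107
Round 4 (k=23): L=107 R=97
Round 5 (k=1): L=97 R=3
Round 6 (k=42): L=3 R=228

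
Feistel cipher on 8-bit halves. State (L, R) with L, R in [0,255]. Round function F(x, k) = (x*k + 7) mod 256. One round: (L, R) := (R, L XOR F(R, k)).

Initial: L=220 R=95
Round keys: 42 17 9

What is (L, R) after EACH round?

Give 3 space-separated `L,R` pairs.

Answer: 95,65 65,7 7,7

Derivation:
Round 1 (k=42): L=95 R=65
Round 2 (k=17): L=65 R=7
Round 3 (k=9): L=7 R=7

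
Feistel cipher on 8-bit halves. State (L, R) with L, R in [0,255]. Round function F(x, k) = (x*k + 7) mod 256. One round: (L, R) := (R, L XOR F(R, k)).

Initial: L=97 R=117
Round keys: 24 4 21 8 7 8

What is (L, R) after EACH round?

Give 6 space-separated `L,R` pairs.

Answer: 117,158 158,10 10,71 71,53 53,61 61,218

Derivation:
Round 1 (k=24): L=117 R=158
Round 2 (k=4): L=158 R=10
Round 3 (k=21): L=10 R=71
Round 4 (k=8): L=71 R=53
Round 5 (k=7): L=53 R=61
Round 6 (k=8): L=61 R=218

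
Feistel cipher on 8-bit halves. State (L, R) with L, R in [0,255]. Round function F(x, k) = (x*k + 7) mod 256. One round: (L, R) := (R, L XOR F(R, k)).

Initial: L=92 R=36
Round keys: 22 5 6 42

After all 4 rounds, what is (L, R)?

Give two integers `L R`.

Answer: 240 21

Derivation:
Round 1 (k=22): L=36 R=67
Round 2 (k=5): L=67 R=114
Round 3 (k=6): L=114 R=240
Round 4 (k=42): L=240 R=21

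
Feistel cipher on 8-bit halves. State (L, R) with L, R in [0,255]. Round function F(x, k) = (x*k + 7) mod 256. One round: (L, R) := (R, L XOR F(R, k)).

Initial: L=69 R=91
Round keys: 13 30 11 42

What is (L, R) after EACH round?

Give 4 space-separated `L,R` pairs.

Round 1 (k=13): L=91 R=227
Round 2 (k=30): L=227 R=250
Round 3 (k=11): L=250 R=38
Round 4 (k=42): L=38 R=185

Answer: 91,227 227,250 250,38 38,185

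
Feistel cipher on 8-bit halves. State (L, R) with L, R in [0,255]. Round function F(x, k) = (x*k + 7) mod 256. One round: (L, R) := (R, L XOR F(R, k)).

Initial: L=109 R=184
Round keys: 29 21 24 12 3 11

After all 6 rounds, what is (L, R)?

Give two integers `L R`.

Answer: 88 245

Derivation:
Round 1 (k=29): L=184 R=178
Round 2 (k=21): L=178 R=25
Round 3 (k=24): L=25 R=237
Round 4 (k=12): L=237 R=58
Round 5 (k=3): L=58 R=88
Round 6 (k=11): L=88 R=245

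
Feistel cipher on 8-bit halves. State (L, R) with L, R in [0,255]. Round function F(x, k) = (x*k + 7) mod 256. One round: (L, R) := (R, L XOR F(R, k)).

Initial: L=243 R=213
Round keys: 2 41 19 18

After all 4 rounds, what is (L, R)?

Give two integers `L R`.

Round 1 (k=2): L=213 R=66
Round 2 (k=41): L=66 R=76
Round 3 (k=19): L=76 R=233
Round 4 (k=18): L=233 R=37

Answer: 233 37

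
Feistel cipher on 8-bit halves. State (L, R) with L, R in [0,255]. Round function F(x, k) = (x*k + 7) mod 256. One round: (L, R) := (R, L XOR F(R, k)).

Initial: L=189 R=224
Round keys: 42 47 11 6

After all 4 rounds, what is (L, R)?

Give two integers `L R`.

Answer: 108 2

Derivation:
Round 1 (k=42): L=224 R=122
Round 2 (k=47): L=122 R=141
Round 3 (k=11): L=141 R=108
Round 4 (k=6): L=108 R=2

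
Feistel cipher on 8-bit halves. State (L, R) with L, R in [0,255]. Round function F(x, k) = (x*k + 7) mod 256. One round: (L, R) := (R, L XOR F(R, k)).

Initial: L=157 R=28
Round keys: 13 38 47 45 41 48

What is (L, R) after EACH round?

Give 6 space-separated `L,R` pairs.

Round 1 (k=13): L=28 R=238
Round 2 (k=38): L=238 R=71
Round 3 (k=47): L=71 R=254
Round 4 (k=45): L=254 R=234
Round 5 (k=41): L=234 R=127
Round 6 (k=48): L=127 R=61

Answer: 28,238 238,71 71,254 254,234 234,127 127,61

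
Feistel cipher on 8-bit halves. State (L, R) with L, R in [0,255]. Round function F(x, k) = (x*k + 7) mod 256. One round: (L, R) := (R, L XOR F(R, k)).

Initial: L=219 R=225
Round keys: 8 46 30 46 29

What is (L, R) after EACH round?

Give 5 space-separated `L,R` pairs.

Round 1 (k=8): L=225 R=212
Round 2 (k=46): L=212 R=254
Round 3 (k=30): L=254 R=31
Round 4 (k=46): L=31 R=103
Round 5 (k=29): L=103 R=173

Answer: 225,212 212,254 254,31 31,103 103,173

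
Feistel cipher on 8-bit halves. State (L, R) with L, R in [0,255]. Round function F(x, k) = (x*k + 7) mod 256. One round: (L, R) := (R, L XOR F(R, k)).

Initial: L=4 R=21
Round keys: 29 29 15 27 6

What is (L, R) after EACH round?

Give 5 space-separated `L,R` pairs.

Answer: 21,108 108,86 86,125 125,96 96,58

Derivation:
Round 1 (k=29): L=21 R=108
Round 2 (k=29): L=108 R=86
Round 3 (k=15): L=86 R=125
Round 4 (k=27): L=125 R=96
Round 5 (k=6): L=96 R=58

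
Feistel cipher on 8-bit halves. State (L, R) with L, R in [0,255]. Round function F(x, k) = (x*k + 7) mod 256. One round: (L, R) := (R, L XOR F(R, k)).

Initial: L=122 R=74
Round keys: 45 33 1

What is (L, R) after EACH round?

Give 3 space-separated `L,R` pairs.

Round 1 (k=45): L=74 R=115
Round 2 (k=33): L=115 R=144
Round 3 (k=1): L=144 R=228

Answer: 74,115 115,144 144,228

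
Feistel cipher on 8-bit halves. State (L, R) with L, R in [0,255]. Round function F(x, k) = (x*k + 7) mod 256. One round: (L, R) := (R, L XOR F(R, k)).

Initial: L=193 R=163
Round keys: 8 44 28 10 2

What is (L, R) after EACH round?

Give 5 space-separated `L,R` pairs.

Round 1 (k=8): L=163 R=222
Round 2 (k=44): L=222 R=140
Round 3 (k=28): L=140 R=137
Round 4 (k=10): L=137 R=237
Round 5 (k=2): L=237 R=104

Answer: 163,222 222,140 140,137 137,237 237,104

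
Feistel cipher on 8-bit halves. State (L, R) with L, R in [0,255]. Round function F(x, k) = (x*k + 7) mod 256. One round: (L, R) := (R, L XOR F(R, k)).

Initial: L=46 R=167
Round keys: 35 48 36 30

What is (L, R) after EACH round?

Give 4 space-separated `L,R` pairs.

Answer: 167,242 242,192 192,245 245,125

Derivation:
Round 1 (k=35): L=167 R=242
Round 2 (k=48): L=242 R=192
Round 3 (k=36): L=192 R=245
Round 4 (k=30): L=245 R=125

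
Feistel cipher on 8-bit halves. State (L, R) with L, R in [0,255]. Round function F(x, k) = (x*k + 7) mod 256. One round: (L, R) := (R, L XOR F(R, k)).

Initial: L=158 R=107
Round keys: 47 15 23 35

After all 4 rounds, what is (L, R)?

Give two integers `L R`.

Answer: 11 22

Derivation:
Round 1 (k=47): L=107 R=50
Round 2 (k=15): L=50 R=158
Round 3 (k=23): L=158 R=11
Round 4 (k=35): L=11 R=22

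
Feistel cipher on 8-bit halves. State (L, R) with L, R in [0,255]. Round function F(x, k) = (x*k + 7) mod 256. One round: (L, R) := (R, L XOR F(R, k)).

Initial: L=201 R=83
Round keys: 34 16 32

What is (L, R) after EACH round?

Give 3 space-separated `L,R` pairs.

Answer: 83,196 196,20 20,67

Derivation:
Round 1 (k=34): L=83 R=196
Round 2 (k=16): L=196 R=20
Round 3 (k=32): L=20 R=67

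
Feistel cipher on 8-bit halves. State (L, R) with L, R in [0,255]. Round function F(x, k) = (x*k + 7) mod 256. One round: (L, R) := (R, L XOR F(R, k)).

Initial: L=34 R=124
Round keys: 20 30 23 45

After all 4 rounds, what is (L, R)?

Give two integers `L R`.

Answer: 139 119

Derivation:
Round 1 (k=20): L=124 R=149
Round 2 (k=30): L=149 R=1
Round 3 (k=23): L=1 R=139
Round 4 (k=45): L=139 R=119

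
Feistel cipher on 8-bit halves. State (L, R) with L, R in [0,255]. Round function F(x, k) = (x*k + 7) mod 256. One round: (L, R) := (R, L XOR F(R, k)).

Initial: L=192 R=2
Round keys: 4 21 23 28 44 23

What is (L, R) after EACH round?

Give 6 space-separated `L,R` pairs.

Answer: 2,207 207,0 0,200 200,231 231,115 115,187

Derivation:
Round 1 (k=4): L=2 R=207
Round 2 (k=21): L=207 R=0
Round 3 (k=23): L=0 R=200
Round 4 (k=28): L=200 R=231
Round 5 (k=44): L=231 R=115
Round 6 (k=23): L=115 R=187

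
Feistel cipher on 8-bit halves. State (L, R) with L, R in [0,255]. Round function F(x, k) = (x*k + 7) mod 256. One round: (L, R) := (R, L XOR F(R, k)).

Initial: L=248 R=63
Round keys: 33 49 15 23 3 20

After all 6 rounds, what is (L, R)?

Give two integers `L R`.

Round 1 (k=33): L=63 R=222
Round 2 (k=49): L=222 R=186
Round 3 (k=15): L=186 R=51
Round 4 (k=23): L=51 R=38
Round 5 (k=3): L=38 R=74
Round 6 (k=20): L=74 R=233

Answer: 74 233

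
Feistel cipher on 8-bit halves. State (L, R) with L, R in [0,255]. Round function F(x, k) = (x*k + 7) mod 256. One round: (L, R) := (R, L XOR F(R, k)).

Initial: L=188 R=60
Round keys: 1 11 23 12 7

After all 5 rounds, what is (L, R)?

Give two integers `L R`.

Answer: 103 96

Derivation:
Round 1 (k=1): L=60 R=255
Round 2 (k=11): L=255 R=192
Round 3 (k=23): L=192 R=184
Round 4 (k=12): L=184 R=103
Round 5 (k=7): L=103 R=96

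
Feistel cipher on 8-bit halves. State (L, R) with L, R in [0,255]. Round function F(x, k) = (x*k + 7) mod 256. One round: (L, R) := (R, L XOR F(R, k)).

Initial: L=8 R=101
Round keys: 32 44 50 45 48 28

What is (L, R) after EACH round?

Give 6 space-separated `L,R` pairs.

Round 1 (k=32): L=101 R=175
Round 2 (k=44): L=175 R=126
Round 3 (k=50): L=126 R=12
Round 4 (k=45): L=12 R=93
Round 5 (k=48): L=93 R=123
Round 6 (k=28): L=123 R=38

Answer: 101,175 175,126 126,12 12,93 93,123 123,38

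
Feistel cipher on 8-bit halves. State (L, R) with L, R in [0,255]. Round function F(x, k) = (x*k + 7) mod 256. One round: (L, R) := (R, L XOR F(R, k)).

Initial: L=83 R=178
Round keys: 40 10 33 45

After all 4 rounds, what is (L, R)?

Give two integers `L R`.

Round 1 (k=40): L=178 R=132
Round 2 (k=10): L=132 R=157
Round 3 (k=33): L=157 R=192
Round 4 (k=45): L=192 R=90

Answer: 192 90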